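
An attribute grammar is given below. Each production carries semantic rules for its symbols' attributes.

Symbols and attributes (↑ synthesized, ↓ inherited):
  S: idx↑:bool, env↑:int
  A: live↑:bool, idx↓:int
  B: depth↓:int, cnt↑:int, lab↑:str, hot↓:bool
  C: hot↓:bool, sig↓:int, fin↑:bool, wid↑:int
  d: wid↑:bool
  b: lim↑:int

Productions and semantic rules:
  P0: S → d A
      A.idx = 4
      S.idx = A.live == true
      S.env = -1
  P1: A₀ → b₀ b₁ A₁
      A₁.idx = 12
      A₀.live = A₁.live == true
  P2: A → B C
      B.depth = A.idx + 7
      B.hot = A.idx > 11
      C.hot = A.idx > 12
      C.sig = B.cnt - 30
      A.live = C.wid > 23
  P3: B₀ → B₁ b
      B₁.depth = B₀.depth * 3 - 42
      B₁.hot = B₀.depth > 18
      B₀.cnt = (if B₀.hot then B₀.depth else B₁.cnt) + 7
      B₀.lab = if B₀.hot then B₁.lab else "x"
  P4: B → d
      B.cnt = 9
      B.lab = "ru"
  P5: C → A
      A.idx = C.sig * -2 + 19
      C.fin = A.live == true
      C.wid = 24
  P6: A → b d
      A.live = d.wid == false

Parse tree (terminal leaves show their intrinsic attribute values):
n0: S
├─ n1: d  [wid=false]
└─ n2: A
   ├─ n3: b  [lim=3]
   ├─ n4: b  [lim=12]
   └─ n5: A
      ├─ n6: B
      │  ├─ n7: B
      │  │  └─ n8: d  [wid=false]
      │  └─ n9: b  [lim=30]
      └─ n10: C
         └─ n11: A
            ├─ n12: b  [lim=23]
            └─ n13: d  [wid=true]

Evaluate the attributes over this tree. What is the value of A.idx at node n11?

27

1. n1.wid = false  [terminal]
2. n2.idx = 4  [4]
3. n3.lim = 3  [terminal]
4. n4.lim = 12  [terminal]
5. n5.idx = 12  [12]
6. n6.depth = 19  [A.idx + 7]
7. n6.hot = true  [A.idx > 11]
8. n7.depth = 15  [B₀.depth * 3 - 42]
9. n7.hot = true  [B₀.depth > 18]
10. n8.wid = false  [terminal]
11. n7.cnt = 9  [9]
12. n7.lab = "ru"  ["ru"]
13. n9.lim = 30  [terminal]
14. n6.cnt = 26  [(if B₀.hot then B₀.depth else B₁.cnt) + 7]
15. n6.lab = "ru"  [if B₀.hot then B₁.lab else "x"]
16. n10.hot = false  [A.idx > 12]
17. n10.sig = -4  [B.cnt - 30]
18. n11.idx = 27  [C.sig * -2 + 19]
19. n12.lim = 23  [terminal]
20. n13.wid = true  [terminal]
21. n11.live = false  [d.wid == false]
22. n10.fin = false  [A.live == true]
23. n10.wid = 24  [24]
24. n5.live = true  [C.wid > 23]
25. n2.live = true  [A₁.live == true]
26. n0.idx = true  [A.live == true]
27. n0.env = -1  [-1]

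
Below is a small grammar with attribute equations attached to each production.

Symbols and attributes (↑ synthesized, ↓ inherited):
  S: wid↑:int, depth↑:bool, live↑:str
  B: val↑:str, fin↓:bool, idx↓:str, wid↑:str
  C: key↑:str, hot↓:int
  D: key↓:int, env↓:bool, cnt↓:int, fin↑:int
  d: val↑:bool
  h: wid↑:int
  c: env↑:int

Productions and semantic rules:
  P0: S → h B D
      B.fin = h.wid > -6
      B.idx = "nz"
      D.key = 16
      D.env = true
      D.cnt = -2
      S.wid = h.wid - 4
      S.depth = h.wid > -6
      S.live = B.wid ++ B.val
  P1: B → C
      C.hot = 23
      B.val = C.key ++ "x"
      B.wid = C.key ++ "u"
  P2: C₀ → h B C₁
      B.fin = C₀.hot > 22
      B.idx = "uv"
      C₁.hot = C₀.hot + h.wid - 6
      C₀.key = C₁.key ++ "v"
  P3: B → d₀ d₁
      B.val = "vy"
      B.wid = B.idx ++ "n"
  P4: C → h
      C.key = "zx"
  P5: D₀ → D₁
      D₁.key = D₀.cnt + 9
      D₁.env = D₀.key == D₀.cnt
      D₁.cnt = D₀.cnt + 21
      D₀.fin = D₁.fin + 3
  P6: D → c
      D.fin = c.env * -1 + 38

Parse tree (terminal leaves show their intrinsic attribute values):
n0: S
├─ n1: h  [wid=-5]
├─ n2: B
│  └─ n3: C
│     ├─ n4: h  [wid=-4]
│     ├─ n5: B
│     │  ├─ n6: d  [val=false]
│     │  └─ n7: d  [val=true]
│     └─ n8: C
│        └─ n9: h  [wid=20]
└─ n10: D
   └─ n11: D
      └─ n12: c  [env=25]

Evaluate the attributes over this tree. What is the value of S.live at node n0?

"zxvuzxvx"

1. n1.wid = -5  [terminal]
2. n2.fin = true  [h.wid > -6]
3. n2.idx = "nz"  ["nz"]
4. n3.hot = 23  [23]
5. n4.wid = -4  [terminal]
6. n5.fin = true  [C₀.hot > 22]
7. n5.idx = "uv"  ["uv"]
8. n6.val = false  [terminal]
9. n7.val = true  [terminal]
10. n5.val = "vy"  ["vy"]
11. n5.wid = "uvn"  [B.idx ++ "n"]
12. n8.hot = 13  [C₀.hot + h.wid - 6]
13. n9.wid = 20  [terminal]
14. n8.key = "zx"  ["zx"]
15. n3.key = "zxv"  [C₁.key ++ "v"]
16. n2.val = "zxvx"  [C.key ++ "x"]
17. n2.wid = "zxvu"  [C.key ++ "u"]
18. n10.key = 16  [16]
19. n10.env = true  [true]
20. n10.cnt = -2  [-2]
21. n11.key = 7  [D₀.cnt + 9]
22. n11.env = false  [D₀.key == D₀.cnt]
23. n11.cnt = 19  [D₀.cnt + 21]
24. n12.env = 25  [terminal]
25. n11.fin = 13  [c.env * -1 + 38]
26. n10.fin = 16  [D₁.fin + 3]
27. n0.wid = -9  [h.wid - 4]
28. n0.depth = true  [h.wid > -6]
29. n0.live = "zxvuzxvx"  [B.wid ++ B.val]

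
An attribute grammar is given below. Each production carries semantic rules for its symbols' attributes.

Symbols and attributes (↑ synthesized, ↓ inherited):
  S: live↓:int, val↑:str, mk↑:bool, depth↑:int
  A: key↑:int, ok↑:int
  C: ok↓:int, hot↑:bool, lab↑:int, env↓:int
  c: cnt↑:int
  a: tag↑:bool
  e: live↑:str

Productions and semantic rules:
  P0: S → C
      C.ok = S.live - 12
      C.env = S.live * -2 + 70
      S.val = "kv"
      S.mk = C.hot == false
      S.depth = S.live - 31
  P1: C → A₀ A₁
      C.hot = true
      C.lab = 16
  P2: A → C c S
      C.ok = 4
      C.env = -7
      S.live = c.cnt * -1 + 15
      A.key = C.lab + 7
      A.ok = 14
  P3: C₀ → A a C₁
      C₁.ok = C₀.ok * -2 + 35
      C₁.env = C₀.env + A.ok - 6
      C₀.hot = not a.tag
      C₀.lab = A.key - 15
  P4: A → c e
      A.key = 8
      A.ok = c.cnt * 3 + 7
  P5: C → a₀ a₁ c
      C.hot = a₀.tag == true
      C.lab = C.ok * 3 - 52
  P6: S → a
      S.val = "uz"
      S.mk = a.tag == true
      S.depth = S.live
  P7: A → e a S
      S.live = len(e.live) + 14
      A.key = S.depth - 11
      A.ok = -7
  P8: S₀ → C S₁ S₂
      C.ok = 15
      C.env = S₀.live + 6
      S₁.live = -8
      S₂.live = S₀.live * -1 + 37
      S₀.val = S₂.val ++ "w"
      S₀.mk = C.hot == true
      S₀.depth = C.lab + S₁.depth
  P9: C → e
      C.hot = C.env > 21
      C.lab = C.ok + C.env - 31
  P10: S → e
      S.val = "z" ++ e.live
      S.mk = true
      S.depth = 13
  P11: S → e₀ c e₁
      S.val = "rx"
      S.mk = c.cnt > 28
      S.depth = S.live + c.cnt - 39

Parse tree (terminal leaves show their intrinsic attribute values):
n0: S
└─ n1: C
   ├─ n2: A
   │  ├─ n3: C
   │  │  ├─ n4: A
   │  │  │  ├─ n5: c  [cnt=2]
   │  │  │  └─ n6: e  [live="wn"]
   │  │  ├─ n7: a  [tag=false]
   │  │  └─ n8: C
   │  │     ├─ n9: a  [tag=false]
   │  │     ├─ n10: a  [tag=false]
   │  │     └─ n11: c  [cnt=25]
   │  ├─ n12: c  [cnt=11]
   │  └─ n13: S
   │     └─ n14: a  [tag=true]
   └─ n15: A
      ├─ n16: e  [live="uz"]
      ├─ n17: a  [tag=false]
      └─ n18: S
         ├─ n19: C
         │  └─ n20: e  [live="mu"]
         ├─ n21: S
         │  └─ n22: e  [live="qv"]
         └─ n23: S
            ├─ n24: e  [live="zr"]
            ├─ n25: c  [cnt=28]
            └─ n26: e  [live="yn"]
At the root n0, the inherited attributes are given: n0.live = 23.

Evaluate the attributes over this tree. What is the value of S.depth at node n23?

1. n0.live = 23  [given at root]
2. n1.ok = 11  [S.live - 12]
3. n1.env = 24  [S.live * -2 + 70]
4. n3.ok = 4  [4]
5. n3.env = -7  [-7]
6. n5.cnt = 2  [terminal]
7. n6.live = "wn"  [terminal]
8. n4.key = 8  [8]
9. n4.ok = 13  [c.cnt * 3 + 7]
10. n7.tag = false  [terminal]
11. n8.ok = 27  [C₀.ok * -2 + 35]
12. n8.env = 0  [C₀.env + A.ok - 6]
13. n9.tag = false  [terminal]
14. n10.tag = false  [terminal]
15. n11.cnt = 25  [terminal]
16. n8.hot = false  [a₀.tag == true]
17. n8.lab = 29  [C.ok * 3 - 52]
18. n3.hot = true  [not a.tag]
19. n3.lab = -7  [A.key - 15]
20. n12.cnt = 11  [terminal]
21. n13.live = 4  [c.cnt * -1 + 15]
22. n14.tag = true  [terminal]
23. n13.val = "uz"  ["uz"]
24. n13.mk = true  [a.tag == true]
25. n13.depth = 4  [S.live]
26. n2.key = 0  [C.lab + 7]
27. n2.ok = 14  [14]
28. n16.live = "uz"  [terminal]
29. n17.tag = false  [terminal]
30. n18.live = 16  [len(e.live) + 14]
31. n19.ok = 15  [15]
32. n19.env = 22  [S₀.live + 6]
33. n20.live = "mu"  [terminal]
34. n19.hot = true  [C.env > 21]
35. n19.lab = 6  [C.ok + C.env - 31]
36. n21.live = -8  [-8]
37. n22.live = "qv"  [terminal]
38. n21.val = "zqv"  ["z" ++ e.live]
39. n21.mk = true  [true]
40. n21.depth = 13  [13]
41. n23.live = 21  [S₀.live * -1 + 37]
42. n24.live = "zr"  [terminal]
43. n25.cnt = 28  [terminal]
44. n26.live = "yn"  [terminal]
45. n23.val = "rx"  ["rx"]
46. n23.mk = false  [c.cnt > 28]
47. n23.depth = 10  [S.live + c.cnt - 39]
48. n18.val = "rxw"  [S₂.val ++ "w"]
49. n18.mk = true  [C.hot == true]
50. n18.depth = 19  [C.lab + S₁.depth]
51. n15.key = 8  [S.depth - 11]
52. n15.ok = -7  [-7]
53. n1.hot = true  [true]
54. n1.lab = 16  [16]
55. n0.val = "kv"  ["kv"]
56. n0.mk = false  [C.hot == false]
57. n0.depth = -8  [S.live - 31]

10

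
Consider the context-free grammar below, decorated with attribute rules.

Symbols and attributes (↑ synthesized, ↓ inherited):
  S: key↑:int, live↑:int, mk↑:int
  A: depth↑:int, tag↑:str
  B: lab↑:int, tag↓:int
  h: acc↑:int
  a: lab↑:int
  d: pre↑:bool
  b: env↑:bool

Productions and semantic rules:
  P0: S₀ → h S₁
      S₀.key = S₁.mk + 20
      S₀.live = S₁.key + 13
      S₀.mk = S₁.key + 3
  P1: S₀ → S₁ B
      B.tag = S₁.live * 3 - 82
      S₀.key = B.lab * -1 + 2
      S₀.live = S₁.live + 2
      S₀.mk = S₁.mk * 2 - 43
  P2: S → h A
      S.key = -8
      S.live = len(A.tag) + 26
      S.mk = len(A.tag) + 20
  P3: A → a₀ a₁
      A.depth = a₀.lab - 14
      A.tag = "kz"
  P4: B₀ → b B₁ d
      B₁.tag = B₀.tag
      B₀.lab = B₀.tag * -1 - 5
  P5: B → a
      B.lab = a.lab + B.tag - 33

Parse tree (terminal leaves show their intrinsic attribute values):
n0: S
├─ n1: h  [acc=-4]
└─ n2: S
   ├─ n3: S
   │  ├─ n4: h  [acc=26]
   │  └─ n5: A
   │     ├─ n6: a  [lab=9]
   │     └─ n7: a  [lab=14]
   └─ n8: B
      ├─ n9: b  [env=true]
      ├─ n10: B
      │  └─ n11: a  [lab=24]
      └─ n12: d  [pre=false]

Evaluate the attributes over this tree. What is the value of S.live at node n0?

1. n1.acc = -4  [terminal]
2. n4.acc = 26  [terminal]
3. n6.lab = 9  [terminal]
4. n7.lab = 14  [terminal]
5. n5.depth = -5  [a₀.lab - 14]
6. n5.tag = "kz"  ["kz"]
7. n3.key = -8  [-8]
8. n3.live = 28  [len(A.tag) + 26]
9. n3.mk = 22  [len(A.tag) + 20]
10. n8.tag = 2  [S₁.live * 3 - 82]
11. n9.env = true  [terminal]
12. n10.tag = 2  [B₀.tag]
13. n11.lab = 24  [terminal]
14. n10.lab = -7  [a.lab + B.tag - 33]
15. n12.pre = false  [terminal]
16. n8.lab = -7  [B₀.tag * -1 - 5]
17. n2.key = 9  [B.lab * -1 + 2]
18. n2.live = 30  [S₁.live + 2]
19. n2.mk = 1  [S₁.mk * 2 - 43]
20. n0.key = 21  [S₁.mk + 20]
21. n0.live = 22  [S₁.key + 13]
22. n0.mk = 12  [S₁.key + 3]

22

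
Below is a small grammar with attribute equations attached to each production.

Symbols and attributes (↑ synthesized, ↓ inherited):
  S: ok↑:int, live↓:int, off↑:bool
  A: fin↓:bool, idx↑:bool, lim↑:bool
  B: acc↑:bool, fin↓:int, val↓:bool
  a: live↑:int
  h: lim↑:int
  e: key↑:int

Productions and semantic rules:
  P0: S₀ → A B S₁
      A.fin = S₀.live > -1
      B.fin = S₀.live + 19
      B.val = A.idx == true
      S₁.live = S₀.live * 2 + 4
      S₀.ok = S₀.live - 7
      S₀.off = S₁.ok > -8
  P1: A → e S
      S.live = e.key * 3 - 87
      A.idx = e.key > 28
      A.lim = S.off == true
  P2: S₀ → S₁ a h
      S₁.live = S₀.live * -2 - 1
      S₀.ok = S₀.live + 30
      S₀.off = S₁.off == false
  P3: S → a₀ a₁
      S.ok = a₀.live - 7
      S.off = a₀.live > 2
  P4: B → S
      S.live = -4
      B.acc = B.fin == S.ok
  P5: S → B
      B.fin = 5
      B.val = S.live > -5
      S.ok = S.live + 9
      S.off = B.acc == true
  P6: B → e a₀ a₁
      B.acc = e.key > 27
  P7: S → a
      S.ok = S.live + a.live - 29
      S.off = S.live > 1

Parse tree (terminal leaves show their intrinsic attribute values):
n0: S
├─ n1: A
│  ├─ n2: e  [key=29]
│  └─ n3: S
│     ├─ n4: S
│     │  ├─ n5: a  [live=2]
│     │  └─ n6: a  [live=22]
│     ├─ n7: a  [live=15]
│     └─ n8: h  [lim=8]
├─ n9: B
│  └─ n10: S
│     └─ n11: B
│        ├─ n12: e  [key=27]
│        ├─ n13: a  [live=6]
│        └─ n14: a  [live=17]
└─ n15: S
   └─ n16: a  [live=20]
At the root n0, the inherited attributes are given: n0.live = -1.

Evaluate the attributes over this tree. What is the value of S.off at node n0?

true

1. n0.live = -1  [given at root]
2. n1.fin = false  [S₀.live > -1]
3. n2.key = 29  [terminal]
4. n3.live = 0  [e.key * 3 - 87]
5. n4.live = -1  [S₀.live * -2 - 1]
6. n5.live = 2  [terminal]
7. n6.live = 22  [terminal]
8. n4.ok = -5  [a₀.live - 7]
9. n4.off = false  [a₀.live > 2]
10. n7.live = 15  [terminal]
11. n8.lim = 8  [terminal]
12. n3.ok = 30  [S₀.live + 30]
13. n3.off = true  [S₁.off == false]
14. n1.idx = true  [e.key > 28]
15. n1.lim = true  [S.off == true]
16. n9.fin = 18  [S₀.live + 19]
17. n9.val = true  [A.idx == true]
18. n10.live = -4  [-4]
19. n11.fin = 5  [5]
20. n11.val = true  [S.live > -5]
21. n12.key = 27  [terminal]
22. n13.live = 6  [terminal]
23. n14.live = 17  [terminal]
24. n11.acc = false  [e.key > 27]
25. n10.ok = 5  [S.live + 9]
26. n10.off = false  [B.acc == true]
27. n9.acc = false  [B.fin == S.ok]
28. n15.live = 2  [S₀.live * 2 + 4]
29. n16.live = 20  [terminal]
30. n15.ok = -7  [S.live + a.live - 29]
31. n15.off = true  [S.live > 1]
32. n0.ok = -8  [S₀.live - 7]
33. n0.off = true  [S₁.ok > -8]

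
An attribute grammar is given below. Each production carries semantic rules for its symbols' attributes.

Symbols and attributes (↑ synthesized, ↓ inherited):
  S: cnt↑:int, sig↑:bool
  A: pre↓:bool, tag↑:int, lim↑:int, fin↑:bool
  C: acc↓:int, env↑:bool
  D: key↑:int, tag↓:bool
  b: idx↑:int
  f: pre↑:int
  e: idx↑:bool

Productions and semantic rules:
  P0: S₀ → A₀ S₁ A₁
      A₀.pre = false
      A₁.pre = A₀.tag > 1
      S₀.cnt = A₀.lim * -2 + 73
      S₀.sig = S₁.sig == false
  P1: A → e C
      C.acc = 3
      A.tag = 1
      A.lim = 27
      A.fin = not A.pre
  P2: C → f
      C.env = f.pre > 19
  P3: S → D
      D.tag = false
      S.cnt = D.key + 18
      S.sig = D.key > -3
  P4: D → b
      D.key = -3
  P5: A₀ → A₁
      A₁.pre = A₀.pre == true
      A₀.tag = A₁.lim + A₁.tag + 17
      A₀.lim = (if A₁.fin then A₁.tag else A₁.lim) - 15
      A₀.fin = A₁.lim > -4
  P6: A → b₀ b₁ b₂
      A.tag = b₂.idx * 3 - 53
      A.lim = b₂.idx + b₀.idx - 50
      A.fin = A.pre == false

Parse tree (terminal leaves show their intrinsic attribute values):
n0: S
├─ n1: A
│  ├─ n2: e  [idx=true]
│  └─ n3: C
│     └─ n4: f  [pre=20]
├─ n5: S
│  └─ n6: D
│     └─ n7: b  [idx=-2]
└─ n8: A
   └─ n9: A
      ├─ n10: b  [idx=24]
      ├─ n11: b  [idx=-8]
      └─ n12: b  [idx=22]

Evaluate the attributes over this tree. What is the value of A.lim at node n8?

1. n1.pre = false  [false]
2. n2.idx = true  [terminal]
3. n3.acc = 3  [3]
4. n4.pre = 20  [terminal]
5. n3.env = true  [f.pre > 19]
6. n1.tag = 1  [1]
7. n1.lim = 27  [27]
8. n1.fin = true  [not A.pre]
9. n6.tag = false  [false]
10. n7.idx = -2  [terminal]
11. n6.key = -3  [-3]
12. n5.cnt = 15  [D.key + 18]
13. n5.sig = false  [D.key > -3]
14. n8.pre = false  [A₀.tag > 1]
15. n9.pre = false  [A₀.pre == true]
16. n10.idx = 24  [terminal]
17. n11.idx = -8  [terminal]
18. n12.idx = 22  [terminal]
19. n9.tag = 13  [b₂.idx * 3 - 53]
20. n9.lim = -4  [b₂.idx + b₀.idx - 50]
21. n9.fin = true  [A.pre == false]
22. n8.tag = 26  [A₁.lim + A₁.tag + 17]
23. n8.lim = -2  [(if A₁.fin then A₁.tag else A₁.lim) - 15]
24. n8.fin = false  [A₁.lim > -4]
25. n0.cnt = 19  [A₀.lim * -2 + 73]
26. n0.sig = true  [S₁.sig == false]

-2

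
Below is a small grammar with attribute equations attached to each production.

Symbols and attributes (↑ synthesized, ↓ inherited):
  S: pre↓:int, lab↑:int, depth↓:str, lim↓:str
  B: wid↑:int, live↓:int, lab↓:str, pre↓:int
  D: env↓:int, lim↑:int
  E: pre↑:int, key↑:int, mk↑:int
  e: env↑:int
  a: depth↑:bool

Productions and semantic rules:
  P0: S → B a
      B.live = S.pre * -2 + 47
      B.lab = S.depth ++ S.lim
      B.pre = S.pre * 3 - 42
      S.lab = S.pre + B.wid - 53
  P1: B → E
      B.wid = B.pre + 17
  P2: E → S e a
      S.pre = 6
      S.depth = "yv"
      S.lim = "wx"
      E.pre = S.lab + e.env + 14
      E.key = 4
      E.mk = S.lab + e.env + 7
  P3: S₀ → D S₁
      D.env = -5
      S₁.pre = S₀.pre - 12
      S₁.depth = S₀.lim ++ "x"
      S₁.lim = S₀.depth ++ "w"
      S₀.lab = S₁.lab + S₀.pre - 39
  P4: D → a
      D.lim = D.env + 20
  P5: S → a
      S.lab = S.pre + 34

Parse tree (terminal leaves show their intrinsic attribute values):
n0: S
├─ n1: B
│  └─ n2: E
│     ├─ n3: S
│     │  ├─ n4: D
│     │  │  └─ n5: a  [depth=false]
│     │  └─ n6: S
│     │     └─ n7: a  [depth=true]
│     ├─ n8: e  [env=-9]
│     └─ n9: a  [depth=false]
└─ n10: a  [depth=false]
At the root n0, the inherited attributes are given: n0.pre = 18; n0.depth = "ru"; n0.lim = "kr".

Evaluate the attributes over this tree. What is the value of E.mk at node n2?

-7

1. n0.pre = 18  [given at root]
2. n0.depth = "ru"  [given at root]
3. n0.lim = "kr"  [given at root]
4. n1.live = 11  [S.pre * -2 + 47]
5. n1.lab = "rukr"  [S.depth ++ S.lim]
6. n1.pre = 12  [S.pre * 3 - 42]
7. n3.pre = 6  [6]
8. n3.depth = "yv"  ["yv"]
9. n3.lim = "wx"  ["wx"]
10. n4.env = -5  [-5]
11. n5.depth = false  [terminal]
12. n4.lim = 15  [D.env + 20]
13. n6.pre = -6  [S₀.pre - 12]
14. n6.depth = "wxx"  [S₀.lim ++ "x"]
15. n6.lim = "yvw"  [S₀.depth ++ "w"]
16. n7.depth = true  [terminal]
17. n6.lab = 28  [S.pre + 34]
18. n3.lab = -5  [S₁.lab + S₀.pre - 39]
19. n8.env = -9  [terminal]
20. n9.depth = false  [terminal]
21. n2.pre = 0  [S.lab + e.env + 14]
22. n2.key = 4  [4]
23. n2.mk = -7  [S.lab + e.env + 7]
24. n1.wid = 29  [B.pre + 17]
25. n10.depth = false  [terminal]
26. n0.lab = -6  [S.pre + B.wid - 53]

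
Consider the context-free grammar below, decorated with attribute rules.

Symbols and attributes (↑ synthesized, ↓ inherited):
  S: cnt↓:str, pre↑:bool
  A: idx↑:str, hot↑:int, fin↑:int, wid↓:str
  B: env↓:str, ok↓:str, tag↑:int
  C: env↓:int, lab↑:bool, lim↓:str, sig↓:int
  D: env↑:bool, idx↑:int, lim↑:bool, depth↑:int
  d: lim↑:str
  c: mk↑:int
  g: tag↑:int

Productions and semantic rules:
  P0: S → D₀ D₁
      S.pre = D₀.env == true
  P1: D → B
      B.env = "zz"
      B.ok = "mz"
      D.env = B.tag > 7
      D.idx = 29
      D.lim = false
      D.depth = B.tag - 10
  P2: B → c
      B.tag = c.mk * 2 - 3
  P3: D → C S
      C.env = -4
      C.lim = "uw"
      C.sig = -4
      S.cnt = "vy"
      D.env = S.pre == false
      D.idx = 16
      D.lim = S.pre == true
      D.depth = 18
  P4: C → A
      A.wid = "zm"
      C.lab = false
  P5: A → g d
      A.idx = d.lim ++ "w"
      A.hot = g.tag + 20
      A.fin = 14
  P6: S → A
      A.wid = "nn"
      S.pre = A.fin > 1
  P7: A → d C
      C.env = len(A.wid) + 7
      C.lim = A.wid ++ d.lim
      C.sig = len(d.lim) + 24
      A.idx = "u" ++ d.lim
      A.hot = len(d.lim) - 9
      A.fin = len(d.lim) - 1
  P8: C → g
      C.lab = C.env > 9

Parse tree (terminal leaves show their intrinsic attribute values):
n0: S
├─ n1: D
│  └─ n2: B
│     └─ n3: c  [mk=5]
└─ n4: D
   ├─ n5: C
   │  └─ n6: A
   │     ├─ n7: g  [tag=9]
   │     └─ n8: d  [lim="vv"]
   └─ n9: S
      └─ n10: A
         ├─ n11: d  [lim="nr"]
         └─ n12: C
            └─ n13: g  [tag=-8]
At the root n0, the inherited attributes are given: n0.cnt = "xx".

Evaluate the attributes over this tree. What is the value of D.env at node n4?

1. n0.cnt = "xx"  [given at root]
2. n2.env = "zz"  ["zz"]
3. n2.ok = "mz"  ["mz"]
4. n3.mk = 5  [terminal]
5. n2.tag = 7  [c.mk * 2 - 3]
6. n1.env = false  [B.tag > 7]
7. n1.idx = 29  [29]
8. n1.lim = false  [false]
9. n1.depth = -3  [B.tag - 10]
10. n5.env = -4  [-4]
11. n5.lim = "uw"  ["uw"]
12. n5.sig = -4  [-4]
13. n6.wid = "zm"  ["zm"]
14. n7.tag = 9  [terminal]
15. n8.lim = "vv"  [terminal]
16. n6.idx = "vvw"  [d.lim ++ "w"]
17. n6.hot = 29  [g.tag + 20]
18. n6.fin = 14  [14]
19. n5.lab = false  [false]
20. n9.cnt = "vy"  ["vy"]
21. n10.wid = "nn"  ["nn"]
22. n11.lim = "nr"  [terminal]
23. n12.env = 9  [len(A.wid) + 7]
24. n12.lim = "nnnr"  [A.wid ++ d.lim]
25. n12.sig = 26  [len(d.lim) + 24]
26. n13.tag = -8  [terminal]
27. n12.lab = false  [C.env > 9]
28. n10.idx = "unr"  ["u" ++ d.lim]
29. n10.hot = -7  [len(d.lim) - 9]
30. n10.fin = 1  [len(d.lim) - 1]
31. n9.pre = false  [A.fin > 1]
32. n4.env = true  [S.pre == false]
33. n4.idx = 16  [16]
34. n4.lim = false  [S.pre == true]
35. n4.depth = 18  [18]
36. n0.pre = false  [D₀.env == true]

true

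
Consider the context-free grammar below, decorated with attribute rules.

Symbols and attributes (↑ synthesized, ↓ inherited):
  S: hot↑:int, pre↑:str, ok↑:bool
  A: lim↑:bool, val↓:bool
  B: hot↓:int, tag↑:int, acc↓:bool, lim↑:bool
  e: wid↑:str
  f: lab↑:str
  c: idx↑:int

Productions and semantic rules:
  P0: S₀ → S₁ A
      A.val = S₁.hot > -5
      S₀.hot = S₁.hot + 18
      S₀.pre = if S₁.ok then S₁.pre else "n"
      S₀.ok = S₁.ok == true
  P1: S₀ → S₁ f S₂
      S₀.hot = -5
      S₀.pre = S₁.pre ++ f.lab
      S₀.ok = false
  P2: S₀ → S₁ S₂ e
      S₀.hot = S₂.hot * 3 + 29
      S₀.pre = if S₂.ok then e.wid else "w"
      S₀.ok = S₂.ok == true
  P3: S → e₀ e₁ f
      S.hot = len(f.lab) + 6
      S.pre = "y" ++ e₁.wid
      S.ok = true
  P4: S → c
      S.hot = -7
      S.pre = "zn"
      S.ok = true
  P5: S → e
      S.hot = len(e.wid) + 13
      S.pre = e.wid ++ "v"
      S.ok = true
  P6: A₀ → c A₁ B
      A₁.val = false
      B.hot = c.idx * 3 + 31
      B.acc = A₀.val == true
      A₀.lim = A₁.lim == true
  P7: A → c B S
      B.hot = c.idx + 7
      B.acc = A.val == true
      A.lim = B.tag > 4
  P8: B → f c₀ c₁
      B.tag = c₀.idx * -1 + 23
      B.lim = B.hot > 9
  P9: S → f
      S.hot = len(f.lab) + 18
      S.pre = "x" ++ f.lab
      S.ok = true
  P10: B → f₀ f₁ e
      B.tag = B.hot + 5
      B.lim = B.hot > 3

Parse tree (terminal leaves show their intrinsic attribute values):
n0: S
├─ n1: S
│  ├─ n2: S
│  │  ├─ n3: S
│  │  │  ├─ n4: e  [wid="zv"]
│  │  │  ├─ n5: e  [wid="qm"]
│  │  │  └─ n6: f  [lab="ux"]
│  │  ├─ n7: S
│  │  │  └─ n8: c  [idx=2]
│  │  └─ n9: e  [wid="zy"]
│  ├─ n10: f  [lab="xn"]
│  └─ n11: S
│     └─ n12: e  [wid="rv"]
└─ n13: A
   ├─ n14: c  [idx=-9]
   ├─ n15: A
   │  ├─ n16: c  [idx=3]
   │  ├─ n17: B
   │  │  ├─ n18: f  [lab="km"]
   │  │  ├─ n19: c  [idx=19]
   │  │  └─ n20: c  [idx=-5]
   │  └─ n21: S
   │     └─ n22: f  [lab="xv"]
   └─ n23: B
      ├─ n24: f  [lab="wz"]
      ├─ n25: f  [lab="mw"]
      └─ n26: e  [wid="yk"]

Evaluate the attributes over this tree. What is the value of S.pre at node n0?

1. n4.wid = "zv"  [terminal]
2. n5.wid = "qm"  [terminal]
3. n6.lab = "ux"  [terminal]
4. n3.hot = 8  [len(f.lab) + 6]
5. n3.pre = "yqm"  ["y" ++ e₁.wid]
6. n3.ok = true  [true]
7. n8.idx = 2  [terminal]
8. n7.hot = -7  [-7]
9. n7.pre = "zn"  ["zn"]
10. n7.ok = true  [true]
11. n9.wid = "zy"  [terminal]
12. n2.hot = 8  [S₂.hot * 3 + 29]
13. n2.pre = "zy"  [if S₂.ok then e.wid else "w"]
14. n2.ok = true  [S₂.ok == true]
15. n10.lab = "xn"  [terminal]
16. n12.wid = "rv"  [terminal]
17. n11.hot = 15  [len(e.wid) + 13]
18. n11.pre = "rvv"  [e.wid ++ "v"]
19. n11.ok = true  [true]
20. n1.hot = -5  [-5]
21. n1.pre = "zyxn"  [S₁.pre ++ f.lab]
22. n1.ok = false  [false]
23. n13.val = false  [S₁.hot > -5]
24. n14.idx = -9  [terminal]
25. n15.val = false  [false]
26. n16.idx = 3  [terminal]
27. n17.hot = 10  [c.idx + 7]
28. n17.acc = false  [A.val == true]
29. n18.lab = "km"  [terminal]
30. n19.idx = 19  [terminal]
31. n20.idx = -5  [terminal]
32. n17.tag = 4  [c₀.idx * -1 + 23]
33. n17.lim = true  [B.hot > 9]
34. n22.lab = "xv"  [terminal]
35. n21.hot = 20  [len(f.lab) + 18]
36. n21.pre = "xxv"  ["x" ++ f.lab]
37. n21.ok = true  [true]
38. n15.lim = false  [B.tag > 4]
39. n23.hot = 4  [c.idx * 3 + 31]
40. n23.acc = false  [A₀.val == true]
41. n24.lab = "wz"  [terminal]
42. n25.lab = "mw"  [terminal]
43. n26.wid = "yk"  [terminal]
44. n23.tag = 9  [B.hot + 5]
45. n23.lim = true  [B.hot > 3]
46. n13.lim = false  [A₁.lim == true]
47. n0.hot = 13  [S₁.hot + 18]
48. n0.pre = "n"  [if S₁.ok then S₁.pre else "n"]
49. n0.ok = false  [S₁.ok == true]

"n"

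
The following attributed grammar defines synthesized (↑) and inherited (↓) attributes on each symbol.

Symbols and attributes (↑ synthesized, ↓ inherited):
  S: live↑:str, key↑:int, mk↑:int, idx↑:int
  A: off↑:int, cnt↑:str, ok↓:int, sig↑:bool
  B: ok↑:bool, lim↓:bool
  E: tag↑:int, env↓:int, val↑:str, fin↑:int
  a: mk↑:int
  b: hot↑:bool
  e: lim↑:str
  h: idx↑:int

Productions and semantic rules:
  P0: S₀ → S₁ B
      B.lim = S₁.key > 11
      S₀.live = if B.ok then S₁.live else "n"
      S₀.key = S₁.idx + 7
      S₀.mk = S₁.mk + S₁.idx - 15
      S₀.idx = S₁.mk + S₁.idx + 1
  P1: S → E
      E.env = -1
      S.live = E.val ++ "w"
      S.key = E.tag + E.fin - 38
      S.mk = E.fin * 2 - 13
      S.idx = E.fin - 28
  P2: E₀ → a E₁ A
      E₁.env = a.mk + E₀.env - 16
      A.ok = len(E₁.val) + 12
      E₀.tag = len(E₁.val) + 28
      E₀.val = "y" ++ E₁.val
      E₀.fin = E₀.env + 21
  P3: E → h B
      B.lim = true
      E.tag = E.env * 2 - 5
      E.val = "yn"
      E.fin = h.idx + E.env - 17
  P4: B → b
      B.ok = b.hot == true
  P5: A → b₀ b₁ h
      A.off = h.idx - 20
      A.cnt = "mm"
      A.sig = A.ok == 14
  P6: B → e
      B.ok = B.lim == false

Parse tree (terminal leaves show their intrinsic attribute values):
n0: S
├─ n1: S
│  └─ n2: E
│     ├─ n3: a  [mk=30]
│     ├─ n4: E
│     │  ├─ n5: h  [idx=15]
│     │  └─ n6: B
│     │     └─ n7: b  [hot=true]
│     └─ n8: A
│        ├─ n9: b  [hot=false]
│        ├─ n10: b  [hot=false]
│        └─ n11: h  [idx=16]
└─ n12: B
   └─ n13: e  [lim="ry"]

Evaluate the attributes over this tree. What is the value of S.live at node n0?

"n"

1. n2.env = -1  [-1]
2. n3.mk = 30  [terminal]
3. n4.env = 13  [a.mk + E₀.env - 16]
4. n5.idx = 15  [terminal]
5. n6.lim = true  [true]
6. n7.hot = true  [terminal]
7. n6.ok = true  [b.hot == true]
8. n4.tag = 21  [E.env * 2 - 5]
9. n4.val = "yn"  ["yn"]
10. n4.fin = 11  [h.idx + E.env - 17]
11. n8.ok = 14  [len(E₁.val) + 12]
12. n9.hot = false  [terminal]
13. n10.hot = false  [terminal]
14. n11.idx = 16  [terminal]
15. n8.off = -4  [h.idx - 20]
16. n8.cnt = "mm"  ["mm"]
17. n8.sig = true  [A.ok == 14]
18. n2.tag = 30  [len(E₁.val) + 28]
19. n2.val = "yyn"  ["y" ++ E₁.val]
20. n2.fin = 20  [E₀.env + 21]
21. n1.live = "yynw"  [E.val ++ "w"]
22. n1.key = 12  [E.tag + E.fin - 38]
23. n1.mk = 27  [E.fin * 2 - 13]
24. n1.idx = -8  [E.fin - 28]
25. n12.lim = true  [S₁.key > 11]
26. n13.lim = "ry"  [terminal]
27. n12.ok = false  [B.lim == false]
28. n0.live = "n"  [if B.ok then S₁.live else "n"]
29. n0.key = -1  [S₁.idx + 7]
30. n0.mk = 4  [S₁.mk + S₁.idx - 15]
31. n0.idx = 20  [S₁.mk + S₁.idx + 1]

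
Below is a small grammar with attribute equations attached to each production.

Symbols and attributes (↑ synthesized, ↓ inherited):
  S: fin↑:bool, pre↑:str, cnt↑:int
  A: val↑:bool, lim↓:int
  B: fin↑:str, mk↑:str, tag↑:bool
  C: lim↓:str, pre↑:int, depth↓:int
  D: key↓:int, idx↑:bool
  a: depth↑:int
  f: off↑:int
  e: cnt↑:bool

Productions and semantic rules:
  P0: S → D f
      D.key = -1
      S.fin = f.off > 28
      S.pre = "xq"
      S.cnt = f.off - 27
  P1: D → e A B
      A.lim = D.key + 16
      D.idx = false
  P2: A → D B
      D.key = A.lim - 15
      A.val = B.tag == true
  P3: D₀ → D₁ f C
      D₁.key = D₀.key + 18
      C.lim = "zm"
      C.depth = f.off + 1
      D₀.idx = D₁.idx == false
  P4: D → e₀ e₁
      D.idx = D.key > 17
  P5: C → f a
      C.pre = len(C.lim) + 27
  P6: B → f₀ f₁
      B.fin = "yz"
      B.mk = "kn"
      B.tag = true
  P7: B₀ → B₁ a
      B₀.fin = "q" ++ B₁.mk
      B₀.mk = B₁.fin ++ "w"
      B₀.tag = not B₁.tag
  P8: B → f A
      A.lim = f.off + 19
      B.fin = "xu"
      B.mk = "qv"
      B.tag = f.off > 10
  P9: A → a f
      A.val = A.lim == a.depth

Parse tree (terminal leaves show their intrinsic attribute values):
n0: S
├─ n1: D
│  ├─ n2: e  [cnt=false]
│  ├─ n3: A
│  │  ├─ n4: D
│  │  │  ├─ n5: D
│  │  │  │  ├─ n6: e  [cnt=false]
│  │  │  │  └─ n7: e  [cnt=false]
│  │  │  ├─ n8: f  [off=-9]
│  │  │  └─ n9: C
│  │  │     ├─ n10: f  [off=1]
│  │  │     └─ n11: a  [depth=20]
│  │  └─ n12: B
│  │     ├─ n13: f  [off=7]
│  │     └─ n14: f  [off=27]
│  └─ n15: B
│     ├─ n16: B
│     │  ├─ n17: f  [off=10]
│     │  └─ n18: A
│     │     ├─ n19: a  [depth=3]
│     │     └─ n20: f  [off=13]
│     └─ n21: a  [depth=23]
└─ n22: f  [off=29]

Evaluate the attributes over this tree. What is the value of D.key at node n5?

18

1. n1.key = -1  [-1]
2. n2.cnt = false  [terminal]
3. n3.lim = 15  [D.key + 16]
4. n4.key = 0  [A.lim - 15]
5. n5.key = 18  [D₀.key + 18]
6. n6.cnt = false  [terminal]
7. n7.cnt = false  [terminal]
8. n5.idx = true  [D.key > 17]
9. n8.off = -9  [terminal]
10. n9.lim = "zm"  ["zm"]
11. n9.depth = -8  [f.off + 1]
12. n10.off = 1  [terminal]
13. n11.depth = 20  [terminal]
14. n9.pre = 29  [len(C.lim) + 27]
15. n4.idx = false  [D₁.idx == false]
16. n13.off = 7  [terminal]
17. n14.off = 27  [terminal]
18. n12.fin = "yz"  ["yz"]
19. n12.mk = "kn"  ["kn"]
20. n12.tag = true  [true]
21. n3.val = true  [B.tag == true]
22. n17.off = 10  [terminal]
23. n18.lim = 29  [f.off + 19]
24. n19.depth = 3  [terminal]
25. n20.off = 13  [terminal]
26. n18.val = false  [A.lim == a.depth]
27. n16.fin = "xu"  ["xu"]
28. n16.mk = "qv"  ["qv"]
29. n16.tag = false  [f.off > 10]
30. n21.depth = 23  [terminal]
31. n15.fin = "qqv"  ["q" ++ B₁.mk]
32. n15.mk = "xuw"  [B₁.fin ++ "w"]
33. n15.tag = true  [not B₁.tag]
34. n1.idx = false  [false]
35. n22.off = 29  [terminal]
36. n0.fin = true  [f.off > 28]
37. n0.pre = "xq"  ["xq"]
38. n0.cnt = 2  [f.off - 27]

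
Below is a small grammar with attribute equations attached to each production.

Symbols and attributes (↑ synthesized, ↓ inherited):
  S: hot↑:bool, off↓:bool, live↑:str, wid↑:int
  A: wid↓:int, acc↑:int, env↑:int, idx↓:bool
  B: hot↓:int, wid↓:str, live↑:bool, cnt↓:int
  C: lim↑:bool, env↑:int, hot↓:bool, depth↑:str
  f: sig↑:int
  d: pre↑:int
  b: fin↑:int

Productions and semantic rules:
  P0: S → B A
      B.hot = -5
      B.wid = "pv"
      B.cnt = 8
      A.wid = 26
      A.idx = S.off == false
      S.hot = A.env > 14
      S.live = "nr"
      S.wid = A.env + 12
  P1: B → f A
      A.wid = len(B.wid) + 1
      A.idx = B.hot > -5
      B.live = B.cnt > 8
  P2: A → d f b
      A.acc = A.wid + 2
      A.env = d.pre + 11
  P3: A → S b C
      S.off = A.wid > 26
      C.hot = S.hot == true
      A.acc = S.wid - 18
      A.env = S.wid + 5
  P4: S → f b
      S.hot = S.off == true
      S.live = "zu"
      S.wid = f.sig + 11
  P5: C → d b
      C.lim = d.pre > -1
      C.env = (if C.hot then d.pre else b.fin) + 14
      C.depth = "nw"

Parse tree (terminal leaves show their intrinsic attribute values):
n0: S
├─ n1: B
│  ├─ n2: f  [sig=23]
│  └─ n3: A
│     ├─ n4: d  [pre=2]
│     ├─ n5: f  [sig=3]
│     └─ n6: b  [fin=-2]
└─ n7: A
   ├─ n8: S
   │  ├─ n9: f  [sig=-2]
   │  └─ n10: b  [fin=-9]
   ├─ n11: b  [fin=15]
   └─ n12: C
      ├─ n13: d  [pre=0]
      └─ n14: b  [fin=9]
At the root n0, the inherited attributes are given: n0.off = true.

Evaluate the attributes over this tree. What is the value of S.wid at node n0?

1. n0.off = true  [given at root]
2. n1.hot = -5  [-5]
3. n1.wid = "pv"  ["pv"]
4. n1.cnt = 8  [8]
5. n2.sig = 23  [terminal]
6. n3.wid = 3  [len(B.wid) + 1]
7. n3.idx = false  [B.hot > -5]
8. n4.pre = 2  [terminal]
9. n5.sig = 3  [terminal]
10. n6.fin = -2  [terminal]
11. n3.acc = 5  [A.wid + 2]
12. n3.env = 13  [d.pre + 11]
13. n1.live = false  [B.cnt > 8]
14. n7.wid = 26  [26]
15. n7.idx = false  [S.off == false]
16. n8.off = false  [A.wid > 26]
17. n9.sig = -2  [terminal]
18. n10.fin = -9  [terminal]
19. n8.hot = false  [S.off == true]
20. n8.live = "zu"  ["zu"]
21. n8.wid = 9  [f.sig + 11]
22. n11.fin = 15  [terminal]
23. n12.hot = false  [S.hot == true]
24. n13.pre = 0  [terminal]
25. n14.fin = 9  [terminal]
26. n12.lim = true  [d.pre > -1]
27. n12.env = 23  [(if C.hot then d.pre else b.fin) + 14]
28. n12.depth = "nw"  ["nw"]
29. n7.acc = -9  [S.wid - 18]
30. n7.env = 14  [S.wid + 5]
31. n0.hot = false  [A.env > 14]
32. n0.live = "nr"  ["nr"]
33. n0.wid = 26  [A.env + 12]

26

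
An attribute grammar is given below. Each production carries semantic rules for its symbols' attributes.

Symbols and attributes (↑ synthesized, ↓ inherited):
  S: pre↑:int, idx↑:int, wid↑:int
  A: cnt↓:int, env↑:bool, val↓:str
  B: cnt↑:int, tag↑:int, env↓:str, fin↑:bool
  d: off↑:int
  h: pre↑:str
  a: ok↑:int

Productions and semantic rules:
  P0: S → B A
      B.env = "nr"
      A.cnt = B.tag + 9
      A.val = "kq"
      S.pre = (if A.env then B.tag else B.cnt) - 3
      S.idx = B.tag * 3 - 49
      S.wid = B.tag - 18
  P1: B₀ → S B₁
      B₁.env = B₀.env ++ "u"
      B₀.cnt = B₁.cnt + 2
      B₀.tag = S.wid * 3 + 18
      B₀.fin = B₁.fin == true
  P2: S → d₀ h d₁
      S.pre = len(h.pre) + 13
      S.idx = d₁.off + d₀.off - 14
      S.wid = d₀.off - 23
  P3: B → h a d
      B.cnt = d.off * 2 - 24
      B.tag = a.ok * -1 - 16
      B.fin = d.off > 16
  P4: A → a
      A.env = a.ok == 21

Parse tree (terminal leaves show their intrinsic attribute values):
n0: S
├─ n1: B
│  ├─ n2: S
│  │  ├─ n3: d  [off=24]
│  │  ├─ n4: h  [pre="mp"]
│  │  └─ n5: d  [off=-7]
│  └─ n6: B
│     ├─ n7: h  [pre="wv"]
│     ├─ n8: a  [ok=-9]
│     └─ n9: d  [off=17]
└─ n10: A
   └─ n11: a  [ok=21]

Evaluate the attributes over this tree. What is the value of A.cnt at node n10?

1. n1.env = "nr"  ["nr"]
2. n3.off = 24  [terminal]
3. n4.pre = "mp"  [terminal]
4. n5.off = -7  [terminal]
5. n2.pre = 15  [len(h.pre) + 13]
6. n2.idx = 3  [d₁.off + d₀.off - 14]
7. n2.wid = 1  [d₀.off - 23]
8. n6.env = "nru"  [B₀.env ++ "u"]
9. n7.pre = "wv"  [terminal]
10. n8.ok = -9  [terminal]
11. n9.off = 17  [terminal]
12. n6.cnt = 10  [d.off * 2 - 24]
13. n6.tag = -7  [a.ok * -1 - 16]
14. n6.fin = true  [d.off > 16]
15. n1.cnt = 12  [B₁.cnt + 2]
16. n1.tag = 21  [S.wid * 3 + 18]
17. n1.fin = true  [B₁.fin == true]
18. n10.cnt = 30  [B.tag + 9]
19. n10.val = "kq"  ["kq"]
20. n11.ok = 21  [terminal]
21. n10.env = true  [a.ok == 21]
22. n0.pre = 18  [(if A.env then B.tag else B.cnt) - 3]
23. n0.idx = 14  [B.tag * 3 - 49]
24. n0.wid = 3  [B.tag - 18]

30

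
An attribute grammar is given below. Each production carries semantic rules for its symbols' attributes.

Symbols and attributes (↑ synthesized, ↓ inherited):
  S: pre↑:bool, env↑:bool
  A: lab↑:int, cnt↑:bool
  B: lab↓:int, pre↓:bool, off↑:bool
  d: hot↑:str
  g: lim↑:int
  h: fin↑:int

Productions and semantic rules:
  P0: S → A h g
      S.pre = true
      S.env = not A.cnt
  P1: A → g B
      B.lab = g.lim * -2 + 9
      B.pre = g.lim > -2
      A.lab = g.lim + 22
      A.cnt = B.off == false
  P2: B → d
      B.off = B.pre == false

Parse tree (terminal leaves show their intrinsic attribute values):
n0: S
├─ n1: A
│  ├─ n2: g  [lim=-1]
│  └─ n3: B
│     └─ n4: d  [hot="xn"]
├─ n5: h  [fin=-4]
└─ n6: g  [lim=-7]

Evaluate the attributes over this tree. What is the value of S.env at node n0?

1. n2.lim = -1  [terminal]
2. n3.lab = 11  [g.lim * -2 + 9]
3. n3.pre = true  [g.lim > -2]
4. n4.hot = "xn"  [terminal]
5. n3.off = false  [B.pre == false]
6. n1.lab = 21  [g.lim + 22]
7. n1.cnt = true  [B.off == false]
8. n5.fin = -4  [terminal]
9. n6.lim = -7  [terminal]
10. n0.pre = true  [true]
11. n0.env = false  [not A.cnt]

false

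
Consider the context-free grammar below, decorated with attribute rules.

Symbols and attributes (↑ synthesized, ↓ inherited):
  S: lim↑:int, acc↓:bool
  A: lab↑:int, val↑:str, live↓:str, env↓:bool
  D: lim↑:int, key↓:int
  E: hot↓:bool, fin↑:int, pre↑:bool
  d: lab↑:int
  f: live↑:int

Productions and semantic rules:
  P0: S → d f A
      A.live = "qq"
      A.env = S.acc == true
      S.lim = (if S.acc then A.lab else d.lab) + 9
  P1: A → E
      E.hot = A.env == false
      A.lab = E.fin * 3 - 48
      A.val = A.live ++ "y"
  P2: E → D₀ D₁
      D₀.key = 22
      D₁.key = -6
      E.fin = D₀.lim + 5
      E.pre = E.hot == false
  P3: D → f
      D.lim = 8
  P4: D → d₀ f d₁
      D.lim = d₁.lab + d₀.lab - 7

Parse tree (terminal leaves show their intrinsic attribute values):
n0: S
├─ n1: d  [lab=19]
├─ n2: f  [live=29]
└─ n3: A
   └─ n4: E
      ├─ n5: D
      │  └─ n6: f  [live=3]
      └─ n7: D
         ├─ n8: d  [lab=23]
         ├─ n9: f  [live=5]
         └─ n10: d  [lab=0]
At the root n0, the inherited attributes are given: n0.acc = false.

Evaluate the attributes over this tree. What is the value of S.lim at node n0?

28

1. n0.acc = false  [given at root]
2. n1.lab = 19  [terminal]
3. n2.live = 29  [terminal]
4. n3.live = "qq"  ["qq"]
5. n3.env = false  [S.acc == true]
6. n4.hot = true  [A.env == false]
7. n5.key = 22  [22]
8. n6.live = 3  [terminal]
9. n5.lim = 8  [8]
10. n7.key = -6  [-6]
11. n8.lab = 23  [terminal]
12. n9.live = 5  [terminal]
13. n10.lab = 0  [terminal]
14. n7.lim = 16  [d₁.lab + d₀.lab - 7]
15. n4.fin = 13  [D₀.lim + 5]
16. n4.pre = false  [E.hot == false]
17. n3.lab = -9  [E.fin * 3 - 48]
18. n3.val = "qqy"  [A.live ++ "y"]
19. n0.lim = 28  [(if S.acc then A.lab else d.lab) + 9]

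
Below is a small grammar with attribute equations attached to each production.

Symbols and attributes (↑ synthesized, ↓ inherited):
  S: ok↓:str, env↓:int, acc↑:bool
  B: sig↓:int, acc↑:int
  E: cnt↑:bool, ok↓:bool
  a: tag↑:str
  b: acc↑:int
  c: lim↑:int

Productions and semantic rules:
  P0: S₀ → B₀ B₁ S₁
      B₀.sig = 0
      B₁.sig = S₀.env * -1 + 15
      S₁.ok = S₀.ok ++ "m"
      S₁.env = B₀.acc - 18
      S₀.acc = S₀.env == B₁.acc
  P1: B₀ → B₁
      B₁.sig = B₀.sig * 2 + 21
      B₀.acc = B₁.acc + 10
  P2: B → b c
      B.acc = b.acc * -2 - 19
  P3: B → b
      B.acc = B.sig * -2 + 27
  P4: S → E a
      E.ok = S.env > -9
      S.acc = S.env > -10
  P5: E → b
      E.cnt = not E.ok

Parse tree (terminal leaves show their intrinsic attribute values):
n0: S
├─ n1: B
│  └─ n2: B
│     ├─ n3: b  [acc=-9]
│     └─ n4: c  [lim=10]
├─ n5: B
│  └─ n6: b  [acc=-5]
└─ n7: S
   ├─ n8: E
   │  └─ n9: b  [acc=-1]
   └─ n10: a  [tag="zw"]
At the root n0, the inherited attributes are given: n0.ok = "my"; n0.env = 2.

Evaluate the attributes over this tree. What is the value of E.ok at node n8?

1. n0.ok = "my"  [given at root]
2. n0.env = 2  [given at root]
3. n1.sig = 0  [0]
4. n2.sig = 21  [B₀.sig * 2 + 21]
5. n3.acc = -9  [terminal]
6. n4.lim = 10  [terminal]
7. n2.acc = -1  [b.acc * -2 - 19]
8. n1.acc = 9  [B₁.acc + 10]
9. n5.sig = 13  [S₀.env * -1 + 15]
10. n6.acc = -5  [terminal]
11. n5.acc = 1  [B.sig * -2 + 27]
12. n7.ok = "mym"  [S₀.ok ++ "m"]
13. n7.env = -9  [B₀.acc - 18]
14. n8.ok = false  [S.env > -9]
15. n9.acc = -1  [terminal]
16. n8.cnt = true  [not E.ok]
17. n10.tag = "zw"  [terminal]
18. n7.acc = true  [S.env > -10]
19. n0.acc = false  [S₀.env == B₁.acc]

false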